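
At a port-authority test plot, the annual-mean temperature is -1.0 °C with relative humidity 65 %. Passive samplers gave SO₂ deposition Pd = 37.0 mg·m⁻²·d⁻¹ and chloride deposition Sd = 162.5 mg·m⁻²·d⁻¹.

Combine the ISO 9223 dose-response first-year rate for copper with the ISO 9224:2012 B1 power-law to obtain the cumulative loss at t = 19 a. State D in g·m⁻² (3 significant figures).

copper: T≤10 °C ⇒ hinge +0.126·(-1.0−10) = -1.3860
  SO₂ term: 0.0053·37.0^0.26·exp(0.059·65-1.3860) = 0.1569
  Sd branch = 0.01025·Sd^0.27·e^(0.036·RH+0.049·T) = 0.4005 μm/a
  sum: 0.1569 + 0.4005 → r_corr = 0.5574 μm/a
Long-term exponent b (ISO 9224 Table 2, B1) = 0.667
  D(19) = 0.5574 × 19^0.667 = 0.5574 × 7.127 = 3.973 μm
  Mass loss = 3.973 μm × 8.96 g/cm³ = 35.6 g·m⁻²

D(19) = 35.6 g·m⁻²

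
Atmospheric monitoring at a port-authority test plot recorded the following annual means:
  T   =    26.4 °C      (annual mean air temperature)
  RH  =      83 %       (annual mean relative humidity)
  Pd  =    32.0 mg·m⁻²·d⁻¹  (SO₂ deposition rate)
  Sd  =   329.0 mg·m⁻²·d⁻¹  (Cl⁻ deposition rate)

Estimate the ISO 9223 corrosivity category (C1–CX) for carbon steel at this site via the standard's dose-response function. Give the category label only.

C5

carbon steel: f(T) = -0.054·(T−10) [T>10 °C] = -0.8856
  SO₂ term: 1.77·32.0^0.52·exp(0.02·83-0.8856) = 23.28
  Cl⁻ term: 0.102·329.0^0.62·exp(0.033·83+0.04·26.4) = 165
  r_corr = 23.28 + 165 = 188.3 μm/a
ISO 9223 Table 2 (carbon steel): 80 < 188 ≤ 200 μm/a ⇒ C5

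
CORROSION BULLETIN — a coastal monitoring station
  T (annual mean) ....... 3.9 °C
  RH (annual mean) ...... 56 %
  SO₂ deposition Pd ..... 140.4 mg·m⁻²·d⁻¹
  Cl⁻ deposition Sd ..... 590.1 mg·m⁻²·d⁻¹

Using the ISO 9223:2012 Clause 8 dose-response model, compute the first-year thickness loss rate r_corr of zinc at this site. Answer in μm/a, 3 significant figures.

zinc: T≤10 °C ⇒ hinge +0.038·(3.9−10) = -0.2318
  SO₂ term: 0.0129·140.4^0.44·exp(0.046·56-0.2318) = 1.184
  Sd branch = 0.0175·Sd^0.57·e^(0.008·RH+0.085·T) = 1.449 μm/a
  sum: 1.184 + 1.449 → r_corr = 2.633 μm/a

r_corr = 2.63 μm/a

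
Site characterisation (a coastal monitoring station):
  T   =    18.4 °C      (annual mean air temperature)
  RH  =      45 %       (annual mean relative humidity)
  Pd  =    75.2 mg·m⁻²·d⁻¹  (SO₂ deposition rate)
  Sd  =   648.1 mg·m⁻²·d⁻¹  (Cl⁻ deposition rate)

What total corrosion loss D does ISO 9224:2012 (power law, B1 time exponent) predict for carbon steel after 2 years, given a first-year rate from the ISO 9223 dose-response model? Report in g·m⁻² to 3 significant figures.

carbon steel: f(T) = -0.054·(T−10) [T>10 °C] = -0.4536
  SO₂ term: 1.77·75.2^0.52·exp(0.02·45-0.4536) = 26.15
  Cl⁻ term: 0.102·648.1^0.62·exp(0.033·45+0.04·18.4) = 52.05
  sum: 26.15 + 52.05 → r_corr = 78.2 μm/a
Power-law: D(2) = r_corr · 2^0.523
  D(2) = 78.2 × 2^0.523 = 78.2 × 1.437 = 112.4 μm
  Mass loss = 112.4 μm × 7.85 g/cm³ = 882.1 g·m⁻²

D(2) = 882 g·m⁻²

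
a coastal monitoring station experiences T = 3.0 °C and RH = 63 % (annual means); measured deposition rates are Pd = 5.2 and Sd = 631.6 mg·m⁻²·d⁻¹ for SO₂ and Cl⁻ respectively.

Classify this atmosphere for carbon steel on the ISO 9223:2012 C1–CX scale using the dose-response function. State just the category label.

C4

carbon steel: f(T) = +0.150·(T−10) [T≤10 °C] = -1.0500
  sulphur-dioxide contribution → 5.146 μm/a
  chloride contribution → 50.11 μm/a
  total first-year rate 55.25 μm/a
Category bounds: 50…80 μm/a bracket r_corr ⇒ C4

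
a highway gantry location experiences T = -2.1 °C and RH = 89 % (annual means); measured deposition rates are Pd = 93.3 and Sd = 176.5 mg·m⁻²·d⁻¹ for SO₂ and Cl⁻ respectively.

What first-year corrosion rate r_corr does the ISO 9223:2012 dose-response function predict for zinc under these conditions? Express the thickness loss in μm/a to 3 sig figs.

zinc: f(T) = +0.038·(T−10) [T≤10 °C] = -0.4598
  SO₂ term: 0.0129·93.3^0.44·exp(0.046·89-0.4598) = 3.595
  Sd branch = 0.0175·Sd^0.57·e^(0.008·RH+0.085·T) = 0.5693 μm/a
  r_corr = 3.595 + 0.5693 = 4.164 μm/a

r_corr = 4.16 μm/a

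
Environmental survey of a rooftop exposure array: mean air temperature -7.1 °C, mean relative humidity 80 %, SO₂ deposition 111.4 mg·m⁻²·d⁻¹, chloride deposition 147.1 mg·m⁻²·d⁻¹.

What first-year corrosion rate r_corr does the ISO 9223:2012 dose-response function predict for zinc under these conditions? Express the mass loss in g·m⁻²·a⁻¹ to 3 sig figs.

r_corr = 17.4 g·m⁻²·a⁻¹

zinc: T≤10 °C ⇒ hinge +0.038·(-7.1−10) = -0.6498
  Pd branch = 0.0129·Pd^0.44·e^(0.046·RH+f) = 2.124 μm/a
  Sd branch = 0.0175·Sd^0.57·e^(0.008·RH+0.085·T) = 0.3122 μm/a
  r_corr = 2.124 + 0.3122 = 2.437 μm/a
Convert to mass loss: 2.437 μm/a × 7.14 g/cm³ = 17.4 g·m⁻²·a⁻¹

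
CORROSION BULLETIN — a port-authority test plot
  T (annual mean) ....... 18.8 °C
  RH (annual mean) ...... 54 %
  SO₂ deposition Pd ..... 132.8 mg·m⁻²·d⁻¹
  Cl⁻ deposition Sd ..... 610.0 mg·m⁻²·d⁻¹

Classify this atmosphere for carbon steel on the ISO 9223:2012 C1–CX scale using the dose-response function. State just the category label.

C5

carbon steel: temperature factor f = -0.054·(8.8) = -0.4752
  Pd branch = 1.77·Pd^0.52·e^(0.02·RH+f) = 41.18 μm/a
  Cl⁻ term: 0.102·610.0^0.62·exp(0.033·54+0.04·18.8) = 68.55
  r_corr = 41.18 + 68.55 = 109.7 μm/a
Category bounds: 80…200 μm/a bracket r_corr ⇒ C5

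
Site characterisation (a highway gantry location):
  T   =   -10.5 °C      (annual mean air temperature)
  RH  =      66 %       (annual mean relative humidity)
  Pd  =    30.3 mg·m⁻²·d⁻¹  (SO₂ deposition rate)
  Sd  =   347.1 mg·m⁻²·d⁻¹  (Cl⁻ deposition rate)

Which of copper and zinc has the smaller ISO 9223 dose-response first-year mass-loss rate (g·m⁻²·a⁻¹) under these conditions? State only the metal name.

copper

copper: temperature factor f = +0.126·(-20.5) = -2.5830
  SO₂ term: 0.0053·30.3^0.26·exp(0.059·66-2.5830) = 0.04773
  Sd branch = 0.01025·Sd^0.27·e^(0.036·RH+0.049·T) = 0.32 μm/a
  sum: 0.04773 + 0.32 → r_corr = 0.3677 μm/a
  mass loss = 0.3677 μm/a × 8.96 g/cm³ = 3.294 g·m⁻²·a⁻¹
zinc: temperature factor f = +0.038·(-20.5) = -0.7790
  Pd branch = 0.0129·Pd^0.44·e^(0.046·RH+f) = 0.5529 μm/a
  Sd branch = 0.0175·Sd^0.57·e^(0.008·RH+0.085·T) = 0.341 μm/a
  r_corr = 0.5529 + 0.341 = 0.8939 μm/a
  mass loss = 0.8939 μm/a × 7.14 g/cm³ = 6.383 g·m⁻²·a⁻¹
Ordering by g·m⁻²·a⁻¹: zinc (6.38) > copper (3.29)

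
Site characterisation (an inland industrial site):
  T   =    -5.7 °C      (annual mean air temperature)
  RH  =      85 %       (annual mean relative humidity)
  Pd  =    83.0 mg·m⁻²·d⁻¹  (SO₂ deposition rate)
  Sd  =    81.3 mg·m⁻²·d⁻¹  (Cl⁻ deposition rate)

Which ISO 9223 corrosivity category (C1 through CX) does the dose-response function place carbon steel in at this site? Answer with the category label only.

carbon steel: T≤10 °C ⇒ hinge +0.150·(-5.7−10) = -2.3550
  sulphur-dioxide contribution → 9.15 μm/a
  chloride contribution → 20.51 μm/a
  total first-year rate 29.66 μm/a
Category bounds: 25…50 μm/a bracket r_corr ⇒ C3

C3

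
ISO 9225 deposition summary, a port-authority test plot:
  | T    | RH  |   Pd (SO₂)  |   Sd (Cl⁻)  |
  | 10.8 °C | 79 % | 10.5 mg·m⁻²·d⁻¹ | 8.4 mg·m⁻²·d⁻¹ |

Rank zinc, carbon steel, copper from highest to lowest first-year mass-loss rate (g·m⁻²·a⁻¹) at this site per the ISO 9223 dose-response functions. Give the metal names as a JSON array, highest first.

["carbon steel", "copper", "zinc"]

zinc: temperature factor f = -0.071·(0.8) = -0.0568
  sulphur-dioxide contribution → 1.299 μm/a
  chloride contribution → 0.2774 μm/a
  total first-year rate 1.576 μm/a
  mass loss = 1.576 μm/a × 7.14 g/cm³ = 11.25 g·m⁻²·a⁻¹
carbon steel: temperature factor f = -0.054·(0.8) = -0.0432
  sulphur-dioxide contribution → 27.95 μm/a
  chloride contribution → 7.97 μm/a
  total first-year rate 35.92 μm/a
  mass loss = 35.92 μm/a × 7.85 g/cm³ = 282 g·m⁻²·a⁻¹
copper: temperature factor f = -0.080·(0.8) = -0.0640
  sulphur-dioxide contribution → 0.9688 μm/a
  chloride contribution → 0.5312 μm/a
  total first-year rate 1.5 μm/a
  mass loss = 1.5 μm/a × 8.96 g/cm³ = 13.44 g·m⁻²·a⁻¹
Ordering by g·m⁻²·a⁻¹: carbon steel (282) > copper (13.4) > zinc (11.3)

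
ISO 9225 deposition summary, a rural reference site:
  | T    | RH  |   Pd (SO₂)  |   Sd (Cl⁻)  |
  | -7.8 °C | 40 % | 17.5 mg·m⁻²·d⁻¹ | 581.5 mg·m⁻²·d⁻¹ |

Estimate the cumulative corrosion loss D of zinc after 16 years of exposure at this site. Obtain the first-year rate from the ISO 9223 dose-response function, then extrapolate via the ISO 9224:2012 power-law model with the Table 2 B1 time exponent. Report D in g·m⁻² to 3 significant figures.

D(16) = 41.7 g·m⁻²

zinc: T≤10 °C ⇒ hinge +0.038·(-7.8−10) = -0.6764
  sulphur-dioxide contribution → 0.1455 μm/a
  chloride contribution → 0.4676 μm/a
  ⇒ r_corr(zinc) = 0.6131 μm/a
ISO 9224: D(t) = r_corr · t^b with b = 0.813 (zinc, B1)
  D(16) = 0.6131 × 16^0.813 = 0.6131 × 9.527 = 5.841 μm
  Mass loss = 5.841 μm × 7.14 g/cm³ = 41.7 g·m⁻²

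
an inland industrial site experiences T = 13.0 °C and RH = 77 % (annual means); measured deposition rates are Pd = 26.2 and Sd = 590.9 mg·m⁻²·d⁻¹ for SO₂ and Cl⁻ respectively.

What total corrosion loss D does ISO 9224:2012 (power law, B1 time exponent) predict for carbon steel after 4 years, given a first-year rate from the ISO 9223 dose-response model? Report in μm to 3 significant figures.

D(4) = 314 μm

carbon steel: f(T) = -0.054·(T−10) [T>10 °C] = -0.1620
  SO₂ term: 1.77·26.2^0.52·exp(0.02·77-0.1620) = 38.37
  Sd branch = 0.102·Sd^0.62·e^(0.033·RH+0.04·T) = 113.8 μm/a
  r_corr = 38.37 + 113.8 = 152.2 μm/a
ISO 9224: D(t) = r_corr · t^b with b = 0.523 (carbon steel, B1)
  D(4) = 152.2 × 4^0.523 = 152.2 × 2.065 = 314.3 μm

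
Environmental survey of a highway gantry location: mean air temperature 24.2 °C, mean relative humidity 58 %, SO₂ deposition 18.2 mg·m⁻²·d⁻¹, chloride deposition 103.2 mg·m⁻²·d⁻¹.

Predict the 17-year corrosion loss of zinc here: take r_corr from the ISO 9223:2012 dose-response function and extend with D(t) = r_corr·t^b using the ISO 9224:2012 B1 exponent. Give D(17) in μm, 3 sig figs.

zinc: temperature factor f = -0.071·(14.2) = -1.0082
  Pd branch = 0.0129·Pd^0.44·e^(0.046·RH+f) = 0.2431 μm/a
  Sd branch = 0.0175·Sd^0.57·e^(0.008·RH+0.085·T) = 3.06 μm/a
  sum: 0.2431 + 3.06 → r_corr = 3.303 μm/a
Power-law: D(17) = r_corr · 17^0.813
  D(17) = 3.303 × 17^0.813 = 3.303 × 10.01 = 33.06 μm

D(17) = 33.1 μm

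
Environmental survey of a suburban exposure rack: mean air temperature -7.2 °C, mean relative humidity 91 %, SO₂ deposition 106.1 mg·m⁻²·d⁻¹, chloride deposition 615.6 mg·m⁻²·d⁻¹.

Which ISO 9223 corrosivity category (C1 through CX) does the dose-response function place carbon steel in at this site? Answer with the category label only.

C5

carbon steel: temperature factor f = +0.150·(-17.2) = -2.5800
  Pd branch = 1.77·Pd^0.52·e^(0.02·RH+f) = 9.36 μm/a
  Cl⁻ term: 0.102·615.6^0.62·exp(0.033·91+0.04·-7.2) = 82.62
  r_corr = 9.36 + 82.62 = 91.98 μm/a
Category bounds: 80…200 μm/a bracket r_corr ⇒ C5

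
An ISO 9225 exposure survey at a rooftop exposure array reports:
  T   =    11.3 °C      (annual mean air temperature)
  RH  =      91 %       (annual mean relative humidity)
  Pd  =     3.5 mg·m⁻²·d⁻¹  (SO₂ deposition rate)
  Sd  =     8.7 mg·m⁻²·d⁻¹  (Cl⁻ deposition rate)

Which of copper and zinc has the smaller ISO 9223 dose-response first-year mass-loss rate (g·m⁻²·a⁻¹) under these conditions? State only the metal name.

copper: T>10 °C ⇒ hinge -0.080·(11.3−10) = -0.1040
  sulphur-dioxide contribution → 1.42 μm/a
  chloride contribution → 0.8465 μm/a
  total first-year rate 2.266 μm/a
  mass loss = 2.266 μm/a × 8.96 g/cm³ = 20.31 g·m⁻²·a⁻¹
zinc: T>10 °C ⇒ hinge -0.071·(11.3−10) = -0.0923
  sulphur-dioxide contribution → 1.342 μm/a
  chloride contribution → 0.325 μm/a
  total first-year rate 1.667 μm/a
  mass loss = 1.667 μm/a × 7.14 g/cm³ = 11.9 g·m⁻²·a⁻¹
Ordering by g·m⁻²·a⁻¹: copper (20.3) > zinc (11.9)

zinc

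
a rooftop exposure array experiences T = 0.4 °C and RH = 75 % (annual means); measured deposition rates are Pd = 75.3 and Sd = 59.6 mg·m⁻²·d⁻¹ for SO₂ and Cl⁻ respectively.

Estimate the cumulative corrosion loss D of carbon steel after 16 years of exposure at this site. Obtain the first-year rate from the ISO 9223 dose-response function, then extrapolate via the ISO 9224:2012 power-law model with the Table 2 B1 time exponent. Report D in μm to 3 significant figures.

D(16) = 142 μm

carbon steel: T≤10 °C ⇒ hinge +0.150·(0.4−10) = -1.4400
  sulphur-dioxide contribution → 17.78 μm/a
  chloride contribution → 15.53 μm/a
  ⇒ r_corr(carbon steel) = 33.31 μm/a
Power-law: D(16) = r_corr · 16^0.523
  D(16) = 33.31 × 16^0.523 = 33.31 × 4.263 = 142 μm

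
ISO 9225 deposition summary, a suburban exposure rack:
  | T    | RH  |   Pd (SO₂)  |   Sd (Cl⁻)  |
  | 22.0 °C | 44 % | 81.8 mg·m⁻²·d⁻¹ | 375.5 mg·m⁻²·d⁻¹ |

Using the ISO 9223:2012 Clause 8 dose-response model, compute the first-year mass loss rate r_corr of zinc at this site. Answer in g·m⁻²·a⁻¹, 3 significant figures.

zinc: T>10 °C ⇒ hinge -0.071·(22.0−10) = -0.8520
  Pd branch = 0.0129·Pd^0.44·e^(0.046·RH+f) = 0.2892 μm/a
  Sd branch = 0.0175·Sd^0.57·e^(0.008·RH+0.085·T) = 4.738 μm/a
  sum: 0.2892 + 4.738 → r_corr = 5.027 μm/a
Convert to mass loss: 5.027 μm/a × 7.14 g/cm³ = 35.89 g·m⁻²·a⁻¹

r_corr = 35.9 g·m⁻²·a⁻¹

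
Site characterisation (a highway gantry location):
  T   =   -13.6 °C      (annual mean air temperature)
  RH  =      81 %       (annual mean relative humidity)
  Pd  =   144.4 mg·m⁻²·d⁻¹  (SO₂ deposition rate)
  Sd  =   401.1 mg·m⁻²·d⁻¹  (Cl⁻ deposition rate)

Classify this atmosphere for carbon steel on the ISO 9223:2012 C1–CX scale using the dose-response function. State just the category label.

C3

carbon steel: T≤10 °C ⇒ hinge +0.150·(-13.6−10) = -3.5400
  SO₂ term: 1.77·144.4^0.52·exp(0.02·81-3.5400) = 3.444
  Sd branch = 0.102·Sd^0.62·e^(0.033·RH+0.04·T) = 35.26 μm/a
  r_corr = 3.444 + 35.26 = 38.7 μm/a
Category bounds: 25…50 μm/a bracket r_corr ⇒ C3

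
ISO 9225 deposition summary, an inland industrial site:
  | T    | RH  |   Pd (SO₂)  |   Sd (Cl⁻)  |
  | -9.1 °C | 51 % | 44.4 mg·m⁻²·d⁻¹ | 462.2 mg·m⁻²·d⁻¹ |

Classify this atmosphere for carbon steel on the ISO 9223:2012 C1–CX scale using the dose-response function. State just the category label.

C2

carbon steel: temperature factor f = +0.150·(-19.1) = -2.8650
  sulphur-dioxide contribution → 2.011 μm/a
  chloride contribution → 17.12 μm/a
  ⇒ r_corr(carbon steel) = 19.14 μm/a
ISO 9223 Table 2 (carbon steel): 1.3 < 19.1 ≤ 25 μm/a ⇒ C2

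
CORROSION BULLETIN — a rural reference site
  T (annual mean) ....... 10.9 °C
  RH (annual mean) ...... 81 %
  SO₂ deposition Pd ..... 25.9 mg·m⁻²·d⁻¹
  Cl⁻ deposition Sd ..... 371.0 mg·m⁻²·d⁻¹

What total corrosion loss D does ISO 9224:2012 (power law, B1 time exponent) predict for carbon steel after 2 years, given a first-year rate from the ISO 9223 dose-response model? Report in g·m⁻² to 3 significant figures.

D(2) = 1.53e+03 g·m⁻²

carbon steel: temperature factor f = -0.054·(0.9) = -0.0486
  Pd branch = 1.77·Pd^0.52·e^(0.02·RH+f) = 46.27 μm/a
  Cl⁻ term: 0.102·371.0^0.62·exp(0.033·81+0.04·10.9) = 89.5
  sum: 46.27 + 89.5 → r_corr = 135.8 μm/a
ISO 9224: D(t) = r_corr · t^b with b = 0.523 (carbon steel, B1)
  D(2) = 135.8 × 2^0.523 = 135.8 × 1.437 = 195.1 μm
  Mass loss = 195.1 μm × 7.85 g/cm³ = 1532 g·m⁻²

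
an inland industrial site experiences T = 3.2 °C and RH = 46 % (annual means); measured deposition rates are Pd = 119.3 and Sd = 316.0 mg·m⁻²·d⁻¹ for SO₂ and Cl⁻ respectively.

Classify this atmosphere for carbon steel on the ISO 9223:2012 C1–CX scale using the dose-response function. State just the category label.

carbon steel: T≤10 °C ⇒ hinge +0.150·(3.2−10) = -1.0200
  sulphur-dioxide contribution → 19.25 μm/a
  chloride contribution → 18.76 μm/a
  total first-year rate 38.01 μm/a
38 μm/a falls in (25, 50] for carbon steel → category C3

C3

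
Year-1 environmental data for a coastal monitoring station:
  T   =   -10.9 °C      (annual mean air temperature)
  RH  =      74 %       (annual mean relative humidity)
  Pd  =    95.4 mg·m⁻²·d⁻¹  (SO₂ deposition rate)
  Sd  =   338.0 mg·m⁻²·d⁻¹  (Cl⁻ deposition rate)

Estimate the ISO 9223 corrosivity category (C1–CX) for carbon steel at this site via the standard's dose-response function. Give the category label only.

carbon steel: f(T) = +0.150·(T−10) [T≤10 °C] = -3.1350
  sulphur-dioxide contribution → 3.619 μm/a
  chloride contribution → 28.04 μm/a
  ⇒ r_corr(carbon steel) = 31.66 μm/a
Category bounds: 25…50 μm/a bracket r_corr ⇒ C3

C3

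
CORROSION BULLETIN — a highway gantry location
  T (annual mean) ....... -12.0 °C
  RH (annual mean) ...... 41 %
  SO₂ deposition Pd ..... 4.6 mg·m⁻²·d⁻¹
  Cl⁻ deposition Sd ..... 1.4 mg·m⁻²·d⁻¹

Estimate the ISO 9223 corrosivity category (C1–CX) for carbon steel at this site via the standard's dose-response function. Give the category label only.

C1

carbon steel: f(T) = +0.150·(T−10) [T≤10 °C] = -3.3000
  SO₂ term: 1.77·4.6^0.52·exp(0.02·41-3.3000) = 0.3278
  Cl⁻ term: 0.102·1.4^0.62·exp(0.033·41+0.04·-12.0) = 0.3008
  sum: 0.3278 + 0.3008 → r_corr = 0.6286 μm/a
ISO 9223 Table 2 (carbon steel): 0 < 0.629 ≤ 1.3 μm/a ⇒ C1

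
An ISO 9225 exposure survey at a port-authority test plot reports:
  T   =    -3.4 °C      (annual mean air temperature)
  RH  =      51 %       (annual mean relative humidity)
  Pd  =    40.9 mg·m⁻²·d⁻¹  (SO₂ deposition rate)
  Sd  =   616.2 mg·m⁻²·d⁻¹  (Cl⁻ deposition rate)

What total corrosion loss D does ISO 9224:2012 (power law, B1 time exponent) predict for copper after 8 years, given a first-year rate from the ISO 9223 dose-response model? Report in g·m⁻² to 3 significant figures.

D(8) = 12.9 g·m⁻²

copper: temperature factor f = +0.126·(-13.4) = -1.6884
  SO₂ term: 0.0053·40.9^0.26·exp(0.059·51-1.6884) = 0.0521
  Cl⁻ term: 0.01025·616.2^0.27·exp(0.036·51+0.049·-3.4) = 0.3083
  r_corr = 0.0521 + 0.3083 = 0.3604 μm/a
Power-law: D(8) = r_corr · 8^0.667
  D(8) = 0.3604 × 8^0.667 = 0.3604 × 4.003 = 1.443 μm
  Mass loss = 1.443 μm × 8.96 g/cm³ = 12.93 g·m⁻²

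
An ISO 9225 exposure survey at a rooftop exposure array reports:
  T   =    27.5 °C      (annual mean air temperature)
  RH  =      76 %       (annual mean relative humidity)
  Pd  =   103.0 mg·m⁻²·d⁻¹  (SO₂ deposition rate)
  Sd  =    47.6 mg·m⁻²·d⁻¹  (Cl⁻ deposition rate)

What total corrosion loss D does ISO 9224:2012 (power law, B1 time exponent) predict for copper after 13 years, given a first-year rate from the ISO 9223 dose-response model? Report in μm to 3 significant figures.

D(13) = 11.7 μm

copper: temperature factor f = -0.080·(17.5) = -1.4000
  Pd branch = 0.0053·Pd^0.26·e^(0.059·RH+f) = 0.3863 μm/a
  Cl⁻ term: 0.01025·47.6^0.27·exp(0.036·76+0.049·27.5) = 1.726
  sum: 0.3863 + 1.726 → r_corr = 2.113 μm/a
ISO 9224: D(t) = r_corr · t^b with b = 0.667 (copper, B1)
  D(13) = 2.113 × 13^0.667 = 2.113 × 5.534 = 11.69 μm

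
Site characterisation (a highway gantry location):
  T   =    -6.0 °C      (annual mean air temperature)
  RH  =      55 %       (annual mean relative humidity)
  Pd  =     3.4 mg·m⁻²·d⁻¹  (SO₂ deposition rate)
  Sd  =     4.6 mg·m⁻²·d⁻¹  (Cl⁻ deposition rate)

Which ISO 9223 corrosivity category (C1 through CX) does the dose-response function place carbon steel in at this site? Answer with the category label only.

carbon steel: T≤10 °C ⇒ hinge +0.150·(-6.0−10) = -2.4000
  SO₂ term: 1.77·3.4^0.52·exp(0.02·55-2.4000) = 0.9115
  Cl⁻ term: 0.102·4.6^0.62·exp(0.033·55+0.04·-6.0) = 1.269
  r_corr = 0.9115 + 1.269 = 2.181 μm/a
2.18 μm/a falls in (1.3, 25] for carbon steel → category C2

C2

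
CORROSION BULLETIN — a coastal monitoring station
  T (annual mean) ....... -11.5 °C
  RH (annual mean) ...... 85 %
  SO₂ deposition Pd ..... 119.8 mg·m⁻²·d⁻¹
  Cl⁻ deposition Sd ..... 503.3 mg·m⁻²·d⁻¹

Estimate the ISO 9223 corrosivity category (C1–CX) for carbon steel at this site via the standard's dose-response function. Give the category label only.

C4

carbon steel: T≤10 °C ⇒ hinge +0.150·(-11.5−10) = -3.2250
  Pd branch = 1.77·Pd^0.52·e^(0.02·RH+f) = 4.64 μm/a
  Sd branch = 0.102·Sd^0.62·e^(0.033·RH+0.04·T) = 50.37 μm/a
  sum: 4.64 + 50.37 → r_corr = 55.01 μm/a
55 μm/a falls in (50, 80] for carbon steel → category C4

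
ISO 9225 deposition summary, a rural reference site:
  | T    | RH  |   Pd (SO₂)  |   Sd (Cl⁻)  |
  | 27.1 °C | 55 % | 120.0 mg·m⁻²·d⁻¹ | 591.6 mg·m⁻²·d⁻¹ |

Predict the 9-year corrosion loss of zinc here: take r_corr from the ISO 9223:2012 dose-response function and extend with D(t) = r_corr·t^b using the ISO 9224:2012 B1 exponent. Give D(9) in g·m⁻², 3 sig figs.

D(9) = 457 g·m⁻²

zinc: temperature factor f = -0.071·(17.1) = -1.2141
  Pd branch = 0.0129·Pd^0.44·e^(0.046·RH+f) = 0.3953 μm/a
  Cl⁻ term: 0.0175·591.6^0.57·exp(0.008·55+0.085·27.1) = 10.34
  r_corr = 0.3953 + 10.34 = 10.74 μm/a
ISO 9224: D(t) = r_corr · t^b with b = 0.813 (zinc, B1)
  D(9) = 10.74 × 9^0.813 = 10.74 × 5.968 = 64.07 μm
  Mass loss = 64.07 μm × 7.14 g/cm³ = 457.5 g·m⁻²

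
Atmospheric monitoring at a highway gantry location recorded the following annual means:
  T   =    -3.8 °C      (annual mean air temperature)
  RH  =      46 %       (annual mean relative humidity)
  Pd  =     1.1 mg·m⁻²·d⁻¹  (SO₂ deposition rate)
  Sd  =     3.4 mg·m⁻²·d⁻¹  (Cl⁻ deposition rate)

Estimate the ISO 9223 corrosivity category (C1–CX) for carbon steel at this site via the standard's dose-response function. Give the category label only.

C2

carbon steel: T≤10 °C ⇒ hinge +0.150·(-3.8−10) = -2.0700
  SO₂ term: 1.77·1.1^0.52·exp(0.02·46-2.0700) = 0.5889
  Sd branch = 0.102·Sd^0.62·e^(0.033·RH+0.04·T) = 0.8538 μm/a
  sum: 0.5889 + 0.8538 → r_corr = 1.443 μm/a
Category bounds: 1.3…25 μm/a bracket r_corr ⇒ C2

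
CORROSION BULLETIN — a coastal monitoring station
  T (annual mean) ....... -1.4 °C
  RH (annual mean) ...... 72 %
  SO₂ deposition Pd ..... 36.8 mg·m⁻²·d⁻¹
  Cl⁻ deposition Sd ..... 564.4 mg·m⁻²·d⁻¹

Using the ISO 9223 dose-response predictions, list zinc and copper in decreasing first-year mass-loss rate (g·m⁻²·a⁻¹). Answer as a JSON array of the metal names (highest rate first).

["zinc", "copper"]

zinc: f(T) = +0.038·(T−10) [T≤10 °C] = -0.4332
  Pd branch = 0.0129·Pd^0.44·e^(0.046·RH+f) = 1.122 μm/a
  Cl⁻ term: 0.0175·564.4^0.57·exp(0.008·72+0.085·-1.4) = 1.023
  r_corr = 1.122 + 1.023 = 2.145 μm/a
  mass loss = 2.145 μm/a × 7.14 g/cm³ = 15.31 g·m⁻²·a⁻¹
copper: f(T) = +0.126·(T−10) [T≤10 °C] = -1.4364
  Pd branch = 0.0053·Pd^0.26·e^(0.059·RH+f) = 0.2251 μm/a
  Cl⁻ term: 0.01025·564.4^0.27·exp(0.036·72+0.049·-1.4) = 0.7072
  r_corr = 0.2251 + 0.7072 = 0.9324 μm/a
  mass loss = 0.9324 μm/a × 8.96 g/cm³ = 8.354 g·m⁻²·a⁻¹
Ordering by g·m⁻²·a⁻¹: zinc (15.3) > copper (8.35)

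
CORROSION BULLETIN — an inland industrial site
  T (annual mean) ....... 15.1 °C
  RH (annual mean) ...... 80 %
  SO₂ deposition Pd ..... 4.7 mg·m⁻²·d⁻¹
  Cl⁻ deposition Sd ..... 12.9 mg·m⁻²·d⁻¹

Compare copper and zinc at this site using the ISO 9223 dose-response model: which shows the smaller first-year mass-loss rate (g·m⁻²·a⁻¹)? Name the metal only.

zinc

copper: T>10 °C ⇒ hinge -0.080·(15.1−10) = -0.4080
  SO₂ term: 0.0053·4.7^0.26·exp(0.059·80-0.4080) = 0.5912
  Sd branch = 0.01025·Sd^0.27·e^(0.036·RH+0.049·T) = 0.7633 μm/a
  sum: 0.5912 + 0.7633 → r_corr = 1.354 μm/a
  mass loss = 1.354 μm/a × 8.96 g/cm³ = 12.14 g·m⁻²·a⁻¹
zinc: f(T) = -0.071·(T−10) [T>10 °C] = -0.3621
  Pd branch = 0.0129·Pd^0.44·e^(0.046·RH+f) = 0.7035 μm/a
  Cl⁻ term: 0.0175·12.9^0.57·exp(0.008·80+0.085·15.1) = 0.5146
  r_corr = 0.7035 + 0.5146 = 1.218 μm/a
  mass loss = 1.218 μm/a × 7.14 g/cm³ = 8.697 g·m⁻²·a⁻¹
Ordering by g·m⁻²·a⁻¹: copper (12.1) > zinc (8.7)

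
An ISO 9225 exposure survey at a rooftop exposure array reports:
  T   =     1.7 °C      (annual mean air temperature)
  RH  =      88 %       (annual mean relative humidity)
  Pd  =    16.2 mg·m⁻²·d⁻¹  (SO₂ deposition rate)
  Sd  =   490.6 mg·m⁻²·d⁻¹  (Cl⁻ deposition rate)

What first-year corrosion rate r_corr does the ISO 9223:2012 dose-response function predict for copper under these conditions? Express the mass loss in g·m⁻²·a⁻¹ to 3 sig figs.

copper: f(T) = +0.126·(T−10) [T≤10 °C] = -1.0458
  Pd branch = 0.0053·Pd^0.26·e^(0.059·RH+f) = 0.6909 μm/a
  Cl⁻ term: 0.01025·490.6^0.27·exp(0.036·88+0.049·1.7) = 1.41
  sum: 0.6909 + 1.41 → r_corr = 2.101 μm/a
Convert to mass loss: 2.101 μm/a × 8.96 g/cm³ = 18.82 g·m⁻²·a⁻¹

r_corr = 18.8 g·m⁻²·a⁻¹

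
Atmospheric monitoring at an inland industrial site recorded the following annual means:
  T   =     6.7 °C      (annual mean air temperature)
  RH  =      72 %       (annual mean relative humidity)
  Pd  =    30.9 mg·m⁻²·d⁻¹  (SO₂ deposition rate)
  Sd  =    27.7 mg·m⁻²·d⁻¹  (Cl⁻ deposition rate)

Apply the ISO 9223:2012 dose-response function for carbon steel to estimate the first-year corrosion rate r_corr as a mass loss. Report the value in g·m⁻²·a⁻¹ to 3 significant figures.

r_corr = 301 g·m⁻²·a⁻¹

carbon steel: f(T) = +0.150·(T−10) [T≤10 °C] = -0.4950
  SO₂ term: 1.77·30.9^0.52·exp(0.02·72-0.4950) = 27.11
  Sd branch = 0.102·Sd^0.62·e^(0.033·RH+0.04·T) = 11.25 μm/a
  r_corr = 27.11 + 11.25 = 38.36 μm/a
Convert to mass loss: 38.36 μm/a × 7.85 g/cm³ = 301.2 g·m⁻²·a⁻¹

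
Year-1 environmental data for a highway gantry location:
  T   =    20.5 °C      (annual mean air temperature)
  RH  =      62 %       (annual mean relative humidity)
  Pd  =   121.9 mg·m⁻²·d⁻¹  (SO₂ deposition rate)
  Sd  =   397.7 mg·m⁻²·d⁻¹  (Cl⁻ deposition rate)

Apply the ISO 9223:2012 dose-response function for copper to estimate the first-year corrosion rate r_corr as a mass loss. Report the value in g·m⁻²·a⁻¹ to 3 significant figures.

r_corr = 14.5 g·m⁻²·a⁻¹

copper: f(T) = -0.080·(T−10) [T>10 °C] = -0.8400
  sulphur-dioxide contribution → 0.3094 μm/a
  chloride contribution → 1.313 μm/a
  total first-year rate 1.622 μm/a
Convert to mass loss: 1.622 μm/a × 8.96 g/cm³ = 14.53 g·m⁻²·a⁻¹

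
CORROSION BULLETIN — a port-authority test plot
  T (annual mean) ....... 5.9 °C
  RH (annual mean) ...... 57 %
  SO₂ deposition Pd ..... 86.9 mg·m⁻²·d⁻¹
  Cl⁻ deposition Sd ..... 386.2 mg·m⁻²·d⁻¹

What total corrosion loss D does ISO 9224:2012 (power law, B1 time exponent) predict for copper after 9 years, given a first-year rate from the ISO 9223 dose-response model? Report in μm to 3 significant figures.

copper: T≤10 °C ⇒ hinge +0.126·(5.9−10) = -0.5166
  Pd branch = 0.0053·Pd^0.26·e^(0.059·RH+f) = 0.2915 μm/a
  Cl⁻ term: 0.01025·386.2^0.27·exp(0.036·57+0.049·5.9) = 0.532
  sum: 0.2915 + 0.532 → r_corr = 0.8234 μm/a
Long-term exponent b (ISO 9224 Table 2, B1) = 0.667
  D(9) = 0.8234 × 9^0.667 = 0.8234 × 4.33 = 3.565 μm

D(9) = 3.57 μm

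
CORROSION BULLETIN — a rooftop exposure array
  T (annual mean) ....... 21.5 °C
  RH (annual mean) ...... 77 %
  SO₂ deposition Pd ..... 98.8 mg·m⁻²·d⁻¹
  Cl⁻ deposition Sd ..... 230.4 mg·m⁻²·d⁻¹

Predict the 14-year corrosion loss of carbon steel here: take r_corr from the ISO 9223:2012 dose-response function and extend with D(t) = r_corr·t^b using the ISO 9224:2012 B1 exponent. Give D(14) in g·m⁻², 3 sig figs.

carbon steel: temperature factor f = -0.054·(11.5) = -0.6210
  sulphur-dioxide contribution → 48.35 μm/a
  chloride contribution → 89.2 μm/a
  ⇒ r_corr(carbon steel) = 137.5 μm/a
ISO 9224: D(t) = r_corr · t^b with b = 0.523 (carbon steel, B1)
  D(14) = 137.5 × 14^0.523 = 137.5 × 3.976 = 546.9 μm
  Mass loss = 546.9 μm × 7.85 g/cm³ = 4293 g·m⁻²

D(14) = 4.29e+03 g·m⁻²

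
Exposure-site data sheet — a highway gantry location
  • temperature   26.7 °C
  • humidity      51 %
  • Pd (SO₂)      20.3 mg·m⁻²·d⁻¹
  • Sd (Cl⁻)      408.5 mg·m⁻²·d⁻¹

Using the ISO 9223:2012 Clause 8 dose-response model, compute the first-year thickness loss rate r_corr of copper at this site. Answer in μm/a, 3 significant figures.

copper: T>10 °C ⇒ hinge -0.080·(26.7−10) = -1.3360
  Pd branch = 0.0053·Pd^0.26·e^(0.059·RH+f) = 0.06177 μm/a
  Sd branch = 0.01025·Sd^0.27·e^(0.036·RH+0.049·T) = 1.206 μm/a
  sum: 0.06177 + 1.206 → r_corr = 1.268 μm/a

r_corr = 1.27 μm/a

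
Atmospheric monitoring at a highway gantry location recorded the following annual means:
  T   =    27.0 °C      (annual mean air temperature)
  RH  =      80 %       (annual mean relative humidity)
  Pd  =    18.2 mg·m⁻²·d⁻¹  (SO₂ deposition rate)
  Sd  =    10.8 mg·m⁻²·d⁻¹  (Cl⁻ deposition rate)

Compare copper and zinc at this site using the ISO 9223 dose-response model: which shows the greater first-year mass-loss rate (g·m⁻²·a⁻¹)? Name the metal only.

copper: temperature factor f = -0.080·(17.0) = -1.3600
  SO₂ term: 0.0053·18.2^0.26·exp(0.059·80-1.3600) = 0.3244
  Cl⁻ term: 0.01025·10.8^0.27·exp(0.036·80+0.049·27.0) = 1.303
  r_corr = 0.3244 + 1.303 = 1.628 μm/a
  mass loss = 1.628 μm/a × 8.96 g/cm³ = 14.59 g·m⁻²·a⁻¹
zinc: T>10 °C ⇒ hinge -0.071·(27.0−10) = -1.2070
  SO₂ term: 0.0129·18.2^0.44·exp(0.046·80-1.2070) = 0.5483
  Cl⁻ term: 0.0175·10.8^0.57·exp(0.008·80+0.085·27.0) = 1.279
  sum: 0.5483 + 1.279 → r_corr = 1.827 μm/a
  mass loss = 1.827 μm/a × 7.14 g/cm³ = 13.04 g·m⁻²·a⁻¹
Ordering by g·m⁻²·a⁻¹: copper (14.6) > zinc (13)

copper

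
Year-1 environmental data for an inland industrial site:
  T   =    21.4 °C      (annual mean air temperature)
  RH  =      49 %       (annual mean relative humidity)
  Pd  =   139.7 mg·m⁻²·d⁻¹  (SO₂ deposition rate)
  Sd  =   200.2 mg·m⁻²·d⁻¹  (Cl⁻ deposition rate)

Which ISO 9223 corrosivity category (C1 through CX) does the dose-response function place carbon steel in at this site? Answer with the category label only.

carbon steel: T>10 °C ⇒ hinge -0.054·(21.4−10) = -0.6156
  sulphur-dioxide contribution → 33.25 μm/a
  chloride contribution → 32.32 μm/a
  total first-year rate 65.57 μm/a
Category bounds: 50…80 μm/a bracket r_corr ⇒ C4

C4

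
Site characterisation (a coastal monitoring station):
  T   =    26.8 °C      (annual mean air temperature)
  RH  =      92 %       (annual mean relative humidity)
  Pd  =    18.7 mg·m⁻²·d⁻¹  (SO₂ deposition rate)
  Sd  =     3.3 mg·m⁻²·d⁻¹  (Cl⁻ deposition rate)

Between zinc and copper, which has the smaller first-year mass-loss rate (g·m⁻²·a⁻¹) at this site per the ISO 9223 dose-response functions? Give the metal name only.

zinc: T>10 °C ⇒ hinge -0.071·(26.8−10) = -1.1928
  SO₂ term: 0.0129·18.7^0.44·exp(0.046·92-1.1928) = 0.9775
  Cl⁻ term: 0.0175·3.3^0.57·exp(0.008·92+0.085·26.8) = 0.704
  sum: 0.9775 + 0.704 → r_corr = 1.681 μm/a
  mass loss = 1.681 μm/a × 7.14 g/cm³ = 12.01 g·m⁻²·a⁻¹
copper: f(T) = -0.080·(T−10) [T>10 °C] = -1.3440
  Pd branch = 0.0053·Pd^0.26·e^(0.059·RH+f) = 0.6739 μm/a
  Cl⁻ term: 0.01025·3.3^0.27·exp(0.036·92+0.049·26.8) = 1.444
  sum: 0.6739 + 1.444 → r_corr = 2.117 μm/a
  mass loss = 2.117 μm/a × 8.96 g/cm³ = 18.97 g·m⁻²·a⁻¹
Ordering by g·m⁻²·a⁻¹: copper (19) > zinc (12)

zinc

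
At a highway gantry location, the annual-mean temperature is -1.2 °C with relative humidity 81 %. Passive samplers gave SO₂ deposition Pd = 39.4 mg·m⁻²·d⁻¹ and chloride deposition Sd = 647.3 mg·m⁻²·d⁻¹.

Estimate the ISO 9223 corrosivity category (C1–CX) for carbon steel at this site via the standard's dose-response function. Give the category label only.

carbon steel: f(T) = +0.150·(T−10) [T≤10 °C] = -1.6800
  Pd branch = 1.77·Pd^0.52·e^(0.02·RH+f) = 11.26 μm/a
  Cl⁻ term: 0.102·647.3^0.62·exp(0.033·81+0.04·-1.2) = 77.89
  r_corr = 11.26 + 77.89 = 89.16 μm/a
ISO 9223 Table 2 (carbon steel): 80 < 89.2 ≤ 200 μm/a ⇒ C5

C5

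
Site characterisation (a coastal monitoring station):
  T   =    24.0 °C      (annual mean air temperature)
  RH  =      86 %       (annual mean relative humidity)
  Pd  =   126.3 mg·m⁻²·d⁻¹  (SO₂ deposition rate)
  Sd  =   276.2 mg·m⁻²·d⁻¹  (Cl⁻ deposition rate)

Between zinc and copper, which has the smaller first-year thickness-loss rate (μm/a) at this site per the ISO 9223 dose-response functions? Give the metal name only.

copper

zinc: T>10 °C ⇒ hinge -0.071·(24.0−10) = -0.9940
  sulphur-dioxide contribution → 2.097 μm/a
  chloride contribution → 6.596 μm/a
  ⇒ r_corr(zinc) = 8.693 μm/a
copper: f(T) = -0.080·(T−10) [T>10 °C] = -1.1200
  sulphur-dioxide contribution → 0.9724 μm/a
  chloride contribution → 3.351 μm/a
  ⇒ r_corr(copper) = 4.323 μm/a
Ordering by μm/a: zinc (8.69) > copper (4.32)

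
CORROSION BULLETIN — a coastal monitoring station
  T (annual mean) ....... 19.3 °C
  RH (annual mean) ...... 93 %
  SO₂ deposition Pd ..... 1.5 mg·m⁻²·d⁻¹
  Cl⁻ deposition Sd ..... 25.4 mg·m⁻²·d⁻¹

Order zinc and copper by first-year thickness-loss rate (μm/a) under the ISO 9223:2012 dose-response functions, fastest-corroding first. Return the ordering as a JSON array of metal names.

["copper", "zinc"]

zinc: T>10 °C ⇒ hinge -0.071·(19.3−10) = -0.6603
  Pd branch = 0.0129·Pd^0.44·e^(0.046·RH+f) = 0.5744 μm/a
  Sd branch = 0.0175·Sd^0.57·e^(0.008·RH+0.085·T) = 1.201 μm/a
  r_corr = 0.5744 + 1.201 = 1.775 μm/a
copper: T>10 °C ⇒ hinge -0.080·(19.3−10) = -0.7440
  Pd branch = 0.0053·Pd^0.26·e^(0.059·RH+f) = 0.676 μm/a
  Sd branch = 0.01025·Sd^0.27·e^(0.036·RH+0.049·T) = 1.798 μm/a
  sum: 0.676 + 1.798 → r_corr = 2.474 μm/a
Ordering by μm/a: copper (2.47) > zinc (1.77)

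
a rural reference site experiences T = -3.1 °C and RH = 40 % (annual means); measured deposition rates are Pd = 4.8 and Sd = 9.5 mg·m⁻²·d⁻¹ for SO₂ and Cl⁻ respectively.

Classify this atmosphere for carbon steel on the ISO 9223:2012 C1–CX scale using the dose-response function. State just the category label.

C2

carbon steel: temperature factor f = +0.150·(-13.1) = -1.9650
  sulphur-dioxide contribution → 1.248 μm/a
  chloride contribution → 1.362 μm/a
  ⇒ r_corr(carbon steel) = 2.61 μm/a
ISO 9223 Table 2 (carbon steel): 1.3 < 2.61 ≤ 25 μm/a ⇒ C2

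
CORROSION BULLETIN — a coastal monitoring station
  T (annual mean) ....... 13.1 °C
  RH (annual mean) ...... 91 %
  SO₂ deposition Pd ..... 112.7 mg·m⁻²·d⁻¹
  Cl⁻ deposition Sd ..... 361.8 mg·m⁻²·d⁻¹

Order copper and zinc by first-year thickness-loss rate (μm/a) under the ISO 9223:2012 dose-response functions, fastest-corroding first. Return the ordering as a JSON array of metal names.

copper: T>10 °C ⇒ hinge -0.080·(13.1−10) = -0.2480
  SO₂ term: 0.0053·112.7^0.26·exp(0.059·91-0.2480) = 3.032
  Cl⁻ term: 0.01025·361.8^0.27·exp(0.036·91+0.049·13.1) = 2.529
  r_corr = 3.032 + 2.529 = 5.562 μm/a
zinc: T>10 °C ⇒ hinge -0.071·(13.1−10) = -0.2201
  SO₂ term: 0.0129·112.7^0.44·exp(0.046·91-0.2201) = 5.443
  Sd branch = 0.0175·Sd^0.57·e^(0.008·RH+0.085·T) = 3.17 μm/a
  sum: 5.443 + 3.17 → r_corr = 8.613 μm/a
Ordering by μm/a: zinc (8.61) > copper (5.56)

["zinc", "copper"]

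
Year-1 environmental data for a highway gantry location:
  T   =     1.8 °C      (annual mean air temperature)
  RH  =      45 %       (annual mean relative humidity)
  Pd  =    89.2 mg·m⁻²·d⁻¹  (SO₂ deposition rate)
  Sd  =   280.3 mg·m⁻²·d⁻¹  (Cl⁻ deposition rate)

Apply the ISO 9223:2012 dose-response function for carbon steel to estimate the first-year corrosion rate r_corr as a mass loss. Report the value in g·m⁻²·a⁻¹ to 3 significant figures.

carbon steel: temperature factor f = +0.150·(-8.2) = -1.2300
  SO₂ term: 1.77·89.2^0.52·exp(0.02·45-1.2300) = 13.15
  Cl⁻ term: 0.102·280.3^0.62·exp(0.033·45+0.04·1.8) = 15.93
  sum: 13.15 + 15.93 → r_corr = 29.08 μm/a
Convert to mass loss: 29.08 μm/a × 7.85 g/cm³ = 228.3 g·m⁻²·a⁻¹

r_corr = 228 g·m⁻²·a⁻¹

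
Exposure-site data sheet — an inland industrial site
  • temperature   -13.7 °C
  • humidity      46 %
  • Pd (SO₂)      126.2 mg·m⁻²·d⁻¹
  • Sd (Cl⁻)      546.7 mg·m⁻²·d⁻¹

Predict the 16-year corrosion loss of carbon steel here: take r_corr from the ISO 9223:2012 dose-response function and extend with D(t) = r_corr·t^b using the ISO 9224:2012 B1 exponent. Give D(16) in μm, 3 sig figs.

D(16) = 63.8 μm

carbon steel: temperature factor f = +0.150·(-23.7) = -3.5550
  SO₂ term: 1.77·126.2^0.52·exp(0.02·46-3.5550) = 1.571
  Cl⁻ term: 0.102·546.7^0.62·exp(0.033·46+0.04·-13.7) = 13.41
  sum: 1.571 + 13.41 → r_corr = 14.98 μm/a
Long-term exponent b (ISO 9224 Table 2, B1) = 0.523
  D(16) = 14.98 × 16^0.523 = 14.98 × 4.263 = 63.85 μm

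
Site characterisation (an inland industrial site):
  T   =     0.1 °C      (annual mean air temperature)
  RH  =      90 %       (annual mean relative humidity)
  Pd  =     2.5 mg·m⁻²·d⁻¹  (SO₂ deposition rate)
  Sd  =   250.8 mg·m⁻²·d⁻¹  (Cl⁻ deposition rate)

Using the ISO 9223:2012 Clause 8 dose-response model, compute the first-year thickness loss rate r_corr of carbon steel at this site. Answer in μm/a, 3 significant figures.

carbon steel: temperature factor f = +0.150·(-9.9) = -1.4850
  SO₂ term: 1.77·2.5^0.52·exp(0.02·90-1.4850) = 3.906
  Sd branch = 0.102·Sd^0.62·e^(0.033·RH+0.04·T) = 61.34 μm/a
  r_corr = 3.906 + 61.34 = 65.25 μm/a

r_corr = 65.3 μm/a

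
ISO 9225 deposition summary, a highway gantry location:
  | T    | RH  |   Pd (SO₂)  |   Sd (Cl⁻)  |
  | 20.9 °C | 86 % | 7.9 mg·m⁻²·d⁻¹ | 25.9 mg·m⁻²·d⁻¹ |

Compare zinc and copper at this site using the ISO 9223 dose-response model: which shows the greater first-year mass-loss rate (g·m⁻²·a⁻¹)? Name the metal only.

zinc: T>10 °C ⇒ hinge -0.071·(20.9−10) = -0.7739
  Pd branch = 0.0129·Pd^0.44·e^(0.046·RH+f) = 0.7718 μm/a
  Cl⁻ term: 0.0175·25.9^0.57·exp(0.008·86+0.085·20.9) = 1.315
  sum: 0.7718 + 1.315 → r_corr = 2.087 μm/a
  mass loss = 2.087 μm/a × 7.14 g/cm³ = 14.9 g·m⁻²·a⁻¹
copper: temperature factor f = -0.080·(10.9) = -0.8720
  SO₂ term: 0.0053·7.9^0.26·exp(0.059·86-0.8720) = 0.6061
  Cl⁻ term: 0.01025·25.9^0.27·exp(0.036·86+0.049·20.9) = 1.519
  sum: 0.6061 + 1.519 → r_corr = 2.125 μm/a
  mass loss = 2.125 μm/a × 8.96 g/cm³ = 19.04 g·m⁻²·a⁻¹
Ordering by g·m⁻²·a⁻¹: copper (19) > zinc (14.9)

copper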